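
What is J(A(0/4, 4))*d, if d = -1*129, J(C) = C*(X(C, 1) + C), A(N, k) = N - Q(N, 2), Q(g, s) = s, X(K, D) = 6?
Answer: 1032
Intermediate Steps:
A(N, k) = -2 + N (A(N, k) = N - 1*2 = N - 2 = -2 + N)
J(C) = C*(6 + C)
d = -129
J(A(0/4, 4))*d = ((-2 + 0/4)*(6 + (-2 + 0/4)))*(-129) = ((-2 + 0*(1/4))*(6 + (-2 + 0*(1/4))))*(-129) = ((-2 + 0)*(6 + (-2 + 0)))*(-129) = -2*(6 - 2)*(-129) = -2*4*(-129) = -8*(-129) = 1032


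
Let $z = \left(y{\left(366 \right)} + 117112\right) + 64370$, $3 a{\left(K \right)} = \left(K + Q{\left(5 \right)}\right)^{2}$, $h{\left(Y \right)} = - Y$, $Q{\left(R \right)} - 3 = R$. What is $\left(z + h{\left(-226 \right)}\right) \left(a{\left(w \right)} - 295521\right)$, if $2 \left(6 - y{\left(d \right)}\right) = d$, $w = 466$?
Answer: $-40051002999$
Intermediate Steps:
$Q{\left(R \right)} = 3 + R$
$y{\left(d \right)} = 6 - \frac{d}{2}$
$a{\left(K \right)} = \frac{\left(8 + K\right)^{2}}{3}$ ($a{\left(K \right)} = \frac{\left(K + \left(3 + 5\right)\right)^{2}}{3} = \frac{\left(K + 8\right)^{2}}{3} = \frac{\left(8 + K\right)^{2}}{3}$)
$z = 181305$ ($z = \left(\left(6 - 183\right) + 117112\right) + 64370 = \left(-177 + 117112\right) + 64370 = 116935 + 64370 = 181305$)
$\left(z + h{\left(-226 \right)}\right) \left(a{\left(w \right)} - 295521\right) = \left(181305 - -226\right) \left(\frac{\left(8 + 466\right)^{2}}{3} - 295521\right) = \left(181305 + 226\right) \left(\frac{474^{2}}{3} - 295521\right) = 181531 \left(\frac{1}{3} \cdot 224676 - 295521\right) = 181531 \left(74892 - 295521\right) = 181531 \left(-220629\right) = -40051002999$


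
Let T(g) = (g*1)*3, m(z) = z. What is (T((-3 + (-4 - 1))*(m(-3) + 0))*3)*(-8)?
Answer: -1728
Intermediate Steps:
T(g) = 3*g (T(g) = g*3 = 3*g)
(T((-3 + (-4 - 1))*(m(-3) + 0))*3)*(-8) = ((3*((-3 + (-4 - 1))*(-3 + 0)))*3)*(-8) = ((3*((-3 - 5)*(-3)))*3)*(-8) = ((3*(-8*(-3)))*3)*(-8) = ((3*24)*3)*(-8) = (72*3)*(-8) = 216*(-8) = -1728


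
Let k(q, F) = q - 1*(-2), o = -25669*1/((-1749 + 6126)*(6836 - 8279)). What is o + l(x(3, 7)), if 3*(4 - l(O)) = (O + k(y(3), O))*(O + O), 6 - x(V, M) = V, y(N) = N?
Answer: -75766463/6316011 ≈ -11.996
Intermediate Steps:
x(V, M) = 6 - V
o = 25669/6316011 (o = -25669/((-1443*4377)) = -25669/(-6316011) = -25669*(-1/6316011) = 25669/6316011 ≈ 0.0040641)
k(q, F) = 2 + q (k(q, F) = q + 2 = 2 + q)
l(O) = 4 - 2*O*(5 + O)/3 (l(O) = 4 - (O + (2 + 3))*(O + O)/3 = 4 - (O + 5)*2*O/3 = 4 - (5 + O)*2*O/3 = 4 - 2*O*(5 + O)/3)
o + l(x(3, 7)) = 25669/6316011 + (4 - 10*(6 - 1*3)/3 - 2*(6 - 1*3)**2/3) = 25669/6316011 + (4 - 10*(6 - 3)/3 - 2*(6 - 3)**2/3) = 25669/6316011 + (4 - 10/3*3 - 2/3*3**2) = 25669/6316011 + (4 - 10 - 2/3*9) = 25669/6316011 + (4 - 10 - 6) = 25669/6316011 - 12 = -75766463/6316011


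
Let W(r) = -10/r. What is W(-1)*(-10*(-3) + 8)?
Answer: 380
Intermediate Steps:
W(-1)*(-10*(-3) + 8) = (-10/(-1))*(-10*(-3) + 8) = (-10*(-1))*(30 + 8) = 10*38 = 380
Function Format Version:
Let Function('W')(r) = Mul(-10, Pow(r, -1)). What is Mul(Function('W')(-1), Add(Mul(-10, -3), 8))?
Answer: 380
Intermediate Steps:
Mul(Function('W')(-1), Add(Mul(-10, -3), 8)) = Mul(Mul(-10, Pow(-1, -1)), Add(Mul(-10, -3), 8)) = Mul(Mul(-10, -1), Add(30, 8)) = Mul(10, 38) = 380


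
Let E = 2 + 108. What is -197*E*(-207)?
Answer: 4485690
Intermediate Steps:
E = 110
-197*E*(-207) = -197*110*(-207) = -21670*(-207) = 4485690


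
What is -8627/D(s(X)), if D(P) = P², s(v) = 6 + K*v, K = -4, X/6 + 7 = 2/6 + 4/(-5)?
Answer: -215675/857476 ≈ -0.25152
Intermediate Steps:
X = -224/5 (X = -42 + 6*(2/6 + 4/(-5)) = -42 + 6*(2*(⅙) + 4*(-⅕)) = -42 + 6*(⅓ - ⅘) = -42 + 6*(-7/15) = -42 - 14/5 = -224/5 ≈ -44.800)
s(v) = 6 - 4*v
-8627/D(s(X)) = -8627/(6 - 4*(-224/5))² = -8627/(6 + 896/5)² = -8627/((926/5)²) = -8627/857476/25 = -8627*25/857476 = -215675/857476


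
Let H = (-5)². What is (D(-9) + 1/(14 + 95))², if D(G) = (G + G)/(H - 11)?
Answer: 948676/582169 ≈ 1.6296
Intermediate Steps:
H = 25
D(G) = G/7 (D(G) = (G + G)/(25 - 11) = (2*G)/14 = (2*G)*(1/14) = G/7)
(D(-9) + 1/(14 + 95))² = ((⅐)*(-9) + 1/(14 + 95))² = (-9/7 + 1/109)² = (-974/763)² = 948676/582169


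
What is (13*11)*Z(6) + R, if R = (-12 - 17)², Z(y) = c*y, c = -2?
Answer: -875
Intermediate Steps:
Z(y) = -2*y
R = 841 (R = (-29)² = 841)
(13*11)*Z(6) + R = (13*11)*(-2*6) + 841 = 143*(-12) + 841 = -1716 + 841 = -875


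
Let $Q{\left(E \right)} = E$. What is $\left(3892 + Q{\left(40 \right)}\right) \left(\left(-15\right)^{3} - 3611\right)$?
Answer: $-27468952$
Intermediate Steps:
$\left(3892 + Q{\left(40 \right)}\right) \left(\left(-15\right)^{3} - 3611\right) = \left(3892 + 40\right) \left(\left(-15\right)^{3} - 3611\right) = 3932 \left(-3375 - 3611\right) = 3932 \left(-6986\right) = -27468952$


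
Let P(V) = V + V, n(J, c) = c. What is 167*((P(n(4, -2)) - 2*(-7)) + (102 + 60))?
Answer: 28724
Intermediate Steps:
P(V) = 2*V
167*((P(n(4, -2)) - 2*(-7)) + (102 + 60)) = 167*((2*(-2) - 2*(-7)) + (102 + 60)) = 167*((-4 + 14) + 162) = 167*(10 + 162) = 167*172 = 28724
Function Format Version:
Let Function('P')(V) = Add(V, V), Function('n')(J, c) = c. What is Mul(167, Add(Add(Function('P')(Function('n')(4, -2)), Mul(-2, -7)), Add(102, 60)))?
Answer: 28724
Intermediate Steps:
Function('P')(V) = Mul(2, V)
Mul(167, Add(Add(Function('P')(Function('n')(4, -2)), Mul(-2, -7)), Add(102, 60))) = Mul(167, Add(Add(Mul(2, -2), Mul(-2, -7)), Add(102, 60))) = Mul(167, Add(Add(-4, 14), 162)) = Mul(167, Add(10, 162)) = Mul(167, 172) = 28724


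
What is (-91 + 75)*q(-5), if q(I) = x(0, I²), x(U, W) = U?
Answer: 0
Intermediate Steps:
q(I) = 0
(-91 + 75)*q(-5) = (-91 + 75)*0 = -16*0 = 0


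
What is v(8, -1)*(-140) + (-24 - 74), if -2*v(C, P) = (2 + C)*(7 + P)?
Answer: 4102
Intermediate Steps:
v(C, P) = -(2 + C)*(7 + P)/2
v(8, -1)*(-140) + (-24 - 74) = (-7 - 1*(-1) - 7/2*8 - ½*8*(-1))*(-140) + (-24 - 74) = (-7 + 1 - 28 + 4)*(-140) - 98 = -30*(-140) - 98 = 4200 - 98 = 4102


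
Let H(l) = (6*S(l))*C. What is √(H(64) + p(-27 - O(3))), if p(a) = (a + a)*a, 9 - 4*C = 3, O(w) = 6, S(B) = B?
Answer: 9*√34 ≈ 52.479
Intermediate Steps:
C = 3/2 (C = 9/4 - ¼*3 = 9/4 - ¾ = 3/2 ≈ 1.5000)
H(l) = 9*l (H(l) = (6*l)*(3/2) = 9*l)
p(a) = 2*a² (p(a) = (2*a)*a = 2*a²)
√(H(64) + p(-27 - O(3))) = √(9*64 + 2*(-27 - 1*6)²) = √(576 + 2*(-27 - 6)²) = √(576 + 2*(-33)²) = √(576 + 2*1089) = √(576 + 2178) = √2754 = 9*√34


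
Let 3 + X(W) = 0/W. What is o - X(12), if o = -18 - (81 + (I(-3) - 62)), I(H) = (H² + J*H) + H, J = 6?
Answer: -22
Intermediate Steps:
X(W) = -3 (X(W) = -3 + 0/W = -3 + 0 = -3)
I(H) = H² + 7*H (I(H) = (H² + 6*H) + H = H² + 7*H)
o = -25 (o = -18 - (81 + (-3*(7 - 3) - 62)) = -18 - (81 + (-3*4 - 62)) = -18 - (81 + (-12 - 62)) = -18 - (81 - 74) = -18 - 1*7 = -18 - 7 = -25)
o - X(12) = -25 - 1*(-3) = -25 + 3 = -22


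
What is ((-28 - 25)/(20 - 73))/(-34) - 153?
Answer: -5203/34 ≈ -153.03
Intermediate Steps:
((-28 - 25)/(20 - 73))/(-34) - 153 = -53/(-53)*(-1/34) - 153 = -53*(-1/53)*(-1/34) - 153 = 1*(-1/34) - 153 = -1/34 - 153 = -5203/34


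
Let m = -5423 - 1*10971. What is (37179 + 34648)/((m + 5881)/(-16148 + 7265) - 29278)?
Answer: -638039241/260065961 ≈ -2.4534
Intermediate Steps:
m = -16394 (m = -5423 - 10971 = -16394)
(37179 + 34648)/((m + 5881)/(-16148 + 7265) - 29278) = (37179 + 34648)/((-16394 + 5881)/(-16148 + 7265) - 29278) = 71827/(-10513/(-8883) - 29278) = 71827/(-10513*(-1/8883) - 29278) = 71827/(10513/8883 - 29278) = 71827/(-260065961/8883) = 71827*(-8883/260065961) = -638039241/260065961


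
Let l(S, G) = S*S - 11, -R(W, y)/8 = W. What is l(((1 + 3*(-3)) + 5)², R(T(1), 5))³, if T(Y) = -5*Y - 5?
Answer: 343000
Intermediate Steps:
T(Y) = -5 - 5*Y
R(W, y) = -8*W
l(S, G) = -11 + S² (l(S, G) = S² - 11 = -11 + S²)
l(((1 + 3*(-3)) + 5)², R(T(1), 5))³ = (-11 + (((1 + 3*(-3)) + 5)²)²)³ = (-11 + (((1 - 9) + 5)²)²)³ = (-11 + ((-8 + 5)²)²)³ = (-11 + ((-3)²)²)³ = (-11 + 9²)³ = (-11 + 81)³ = 70³ = 343000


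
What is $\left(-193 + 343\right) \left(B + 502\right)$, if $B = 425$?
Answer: $139050$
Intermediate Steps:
$\left(-193 + 343\right) \left(B + 502\right) = \left(-193 + 343\right) \left(425 + 502\right) = 150 \cdot 927 = 139050$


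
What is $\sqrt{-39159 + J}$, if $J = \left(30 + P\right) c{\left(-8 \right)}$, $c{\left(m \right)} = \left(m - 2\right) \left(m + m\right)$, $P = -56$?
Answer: $i \sqrt{43319} \approx 208.13 i$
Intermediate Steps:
$c{\left(m \right)} = 2 m \left(-2 + m\right)$ ($c{\left(m \right)} = \left(-2 + m\right) 2 m = 2 m \left(-2 + m\right)$)
$J = -4160$ ($J = \left(30 - 56\right) 2 \left(-8\right) \left(-2 - 8\right) = - 26 \cdot 2 \left(-8\right) \left(-10\right) = \left(-26\right) 160 = -4160$)
$\sqrt{-39159 + J} = \sqrt{-39159 - 4160} = \sqrt{-43319} = i \sqrt{43319}$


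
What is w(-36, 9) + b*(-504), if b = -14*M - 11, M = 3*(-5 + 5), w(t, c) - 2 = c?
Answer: 5555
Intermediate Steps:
w(t, c) = 2 + c
M = 0 (M = 3*0 = 0)
b = -11 (b = -14*0 - 11 = 0 - 11 = -11)
w(-36, 9) + b*(-504) = (2 + 9) - 11*(-504) = 11 + 5544 = 5555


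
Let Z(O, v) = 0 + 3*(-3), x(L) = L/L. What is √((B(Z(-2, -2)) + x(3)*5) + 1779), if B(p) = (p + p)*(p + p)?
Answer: 2*√527 ≈ 45.913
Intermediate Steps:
x(L) = 1
Z(O, v) = -9 (Z(O, v) = 0 - 9 = -9)
B(p) = 4*p² (B(p) = (2*p)*(2*p) = 4*p²)
√((B(Z(-2, -2)) + x(3)*5) + 1779) = √((4*(-9)² + 1*5) + 1779) = √((4*81 + 5) + 1779) = √((324 + 5) + 1779) = √(329 + 1779) = √2108 = 2*√527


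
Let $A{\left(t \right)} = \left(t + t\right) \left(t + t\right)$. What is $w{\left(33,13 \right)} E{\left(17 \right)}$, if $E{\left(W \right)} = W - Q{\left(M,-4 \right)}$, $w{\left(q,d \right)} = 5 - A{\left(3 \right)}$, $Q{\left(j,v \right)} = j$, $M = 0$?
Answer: $-527$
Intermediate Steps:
$A{\left(t \right)} = 4 t^{2}$ ($A{\left(t \right)} = 2 t 2 t = 4 t^{2}$)
$w{\left(q,d \right)} = -31$ ($w{\left(q,d \right)} = 5 - 4 \cdot 3^{2} = 5 - 4 \cdot 9 = 5 - 36 = -31$)
$E{\left(W \right)} = W$ ($E{\left(W \right)} = W - 0 = W + 0 = W$)
$w{\left(33,13 \right)} E{\left(17 \right)} = \left(-31\right) 17 = -527$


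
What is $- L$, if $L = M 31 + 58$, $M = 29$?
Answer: $-957$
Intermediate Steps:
$L = 957$ ($L = 29 \cdot 31 + 58 = 899 + 58 = 957$)
$- L = \left(-1\right) 957 = -957$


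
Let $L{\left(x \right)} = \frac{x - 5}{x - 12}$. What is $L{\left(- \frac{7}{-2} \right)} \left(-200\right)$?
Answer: $- \frac{600}{17} \approx -35.294$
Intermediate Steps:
$L{\left(x \right)} = \frac{-5 + x}{-12 + x}$
$L{\left(- \frac{7}{-2} \right)} \left(-200\right) = \frac{-5 - \frac{7}{-2}}{-12 - \frac{7}{-2}} \left(-200\right) = \frac{-5 - - \frac{7}{2}}{-12 - - \frac{7}{2}} \left(-200\right) = \frac{-5 + \frac{7}{2}}{-12 + \frac{7}{2}} \left(-200\right) = \frac{1}{- \frac{17}{2}} \left(- \frac{3}{2}\right) \left(-200\right) = \left(- \frac{2}{17}\right) \left(- \frac{3}{2}\right) \left(-200\right) = \frac{3}{17} \left(-200\right) = - \frac{600}{17}$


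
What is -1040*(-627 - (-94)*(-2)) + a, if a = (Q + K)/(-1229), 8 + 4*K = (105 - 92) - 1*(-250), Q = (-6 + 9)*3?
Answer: 4166801309/4916 ≈ 8.4760e+5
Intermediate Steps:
Q = 9 (Q = 3*3 = 9)
K = 255/4 (K = -2 + ((105 - 92) - 1*(-250))/4 = -2 + (13 + 250)/4 = -2 + (¼)*263 = -2 + 263/4 = 255/4 ≈ 63.750)
a = -291/4916 (a = (9 + 255/4)/(-1229) = (291/4)*(-1/1229) = -291/4916 ≈ -0.059194)
-1040*(-627 - (-94)*(-2)) + a = -1040*(-627 - (-94)*(-2)) - 291/4916 = -1040*(-627 - 1*188) - 291/4916 = -1040*(-627 - 188) - 291/4916 = -1040*(-815) - 291/4916 = 847600 - 291/4916 = 4166801309/4916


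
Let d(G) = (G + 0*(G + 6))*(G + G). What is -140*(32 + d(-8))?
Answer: -22400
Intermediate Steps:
d(G) = 2*G**2 (d(G) = (G + 0*(6 + G))*(2*G) = (G + 0)*(2*G) = G*(2*G) = 2*G**2)
-140*(32 + d(-8)) = -140*(32 + 2*(-8)**2) = -140*(32 + 2*64) = -140*(32 + 128) = -140*160 = -22400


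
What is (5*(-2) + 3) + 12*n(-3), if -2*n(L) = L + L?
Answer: 29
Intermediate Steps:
n(L) = -L (n(L) = -(L + L)/2 = -L)
(5*(-2) + 3) + 12*n(-3) = (5*(-2) + 3) + 12*(-1*(-3)) = (-10 + 3) + 12*3 = -7 + 36 = 29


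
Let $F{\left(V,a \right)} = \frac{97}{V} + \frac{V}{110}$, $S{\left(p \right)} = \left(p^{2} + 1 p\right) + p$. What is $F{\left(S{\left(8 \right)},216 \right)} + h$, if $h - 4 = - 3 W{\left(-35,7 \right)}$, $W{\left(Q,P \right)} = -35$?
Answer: $\frac{97627}{880} \approx 110.94$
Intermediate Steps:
$S{\left(p \right)} = p^{2} + 2 p$ ($S{\left(p \right)} = \left(p^{2} + p\right) + p = \left(p + p^{2}\right) + p = p^{2} + 2 p$)
$F{\left(V,a \right)} = \frac{97}{V} + \frac{V}{110}$ ($F{\left(V,a \right)} = \frac{97}{V} + V \frac{1}{110} = \frac{97}{V} + \frac{V}{110}$)
$h = 109$ ($h = 4 - -105 = 4 + 105 = 109$)
$F{\left(S{\left(8 \right)},216 \right)} + h = \left(\frac{97}{8 \left(2 + 8\right)} + \frac{8 \left(2 + 8\right)}{110}\right) + 109 = \left(\frac{97}{8 \cdot 10} + \frac{8 \cdot 10}{110}\right) + 109 = \left(\frac{97}{80} + \frac{1}{110} \cdot 80\right) + 109 = \left(97 \cdot \frac{1}{80} + \frac{8}{11}\right) + 109 = \left(\frac{97}{80} + \frac{8}{11}\right) + 109 = \frac{1707}{880} + 109 = \frac{97627}{880}$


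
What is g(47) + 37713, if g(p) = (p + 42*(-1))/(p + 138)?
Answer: 1395382/37 ≈ 37713.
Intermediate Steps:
g(p) = (-42 + p)/(138 + p) (g(p) = (p - 42)/(138 + p) = (-42 + p)/(138 + p))
g(47) + 37713 = (-42 + 47)/(138 + 47) + 37713 = 5/185 + 37713 = (1/185)*5 + 37713 = 1/37 + 37713 = 1395382/37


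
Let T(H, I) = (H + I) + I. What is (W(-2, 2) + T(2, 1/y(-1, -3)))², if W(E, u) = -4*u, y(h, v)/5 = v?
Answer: 8464/225 ≈ 37.618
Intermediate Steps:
y(h, v) = 5*v
T(H, I) = H + 2*I
(W(-2, 2) + T(2, 1/y(-1, -3)))² = (-4*2 + (2 + 2/((5*(-3)))))² = (-8 + (2 + 2/(-15)))² = (-8 + (2 + 2*(-1/15)))² = (-8 + (2 - 2/15))² = (-8 + 28/15)² = (-92/15)² = 8464/225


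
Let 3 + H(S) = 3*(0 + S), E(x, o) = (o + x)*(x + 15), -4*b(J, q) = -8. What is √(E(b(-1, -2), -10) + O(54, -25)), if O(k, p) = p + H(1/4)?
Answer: I*√653/2 ≈ 12.777*I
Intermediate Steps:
b(J, q) = 2 (b(J, q) = -¼*(-8) = 2)
E(x, o) = (15 + x)*(o + x) (E(x, o) = (o + x)*(15 + x) = (15 + x)*(o + x))
H(S) = -3 + 3*S (H(S) = -3 + 3*(0 + S) = -3 + 3*S)
O(k, p) = -9/4 + p (O(k, p) = p + (-3 + 3*(1/4)) = p + (-3 + 3*(1*(¼))) = p + (-3 + 3*(¼)) = p + (-3 + ¾) = p - 9/4 = -9/4 + p)
√(E(b(-1, -2), -10) + O(54, -25)) = √((2² + 15*(-10) + 15*2 - 10*2) + (-9/4 - 25)) = √((4 - 150 + 30 - 20) - 109/4) = √(-136 - 109/4) = √(-653/4) = I*√653/2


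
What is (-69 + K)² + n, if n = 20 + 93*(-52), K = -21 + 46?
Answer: -2880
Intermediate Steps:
K = 25
n = -4816 (n = 20 - 4836 = -4816)
(-69 + K)² + n = (-69 + 25)² - 4816 = (-44)² - 4816 = 1936 - 4816 = -2880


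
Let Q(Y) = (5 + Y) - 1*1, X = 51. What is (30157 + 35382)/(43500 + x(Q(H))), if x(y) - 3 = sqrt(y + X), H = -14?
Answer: 2851143117/1892510968 - 65539*sqrt(41)/1892510968 ≈ 1.5063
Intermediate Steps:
Q(Y) = 4 + Y (Q(Y) = (5 + Y) - 1 = 4 + Y)
x(y) = 3 + sqrt(51 + y) (x(y) = 3 + sqrt(y + 51) = 3 + sqrt(51 + y))
(30157 + 35382)/(43500 + x(Q(H))) = (30157 + 35382)/(43500 + (3 + sqrt(51 + (4 - 14)))) = 65539/(43500 + (3 + sqrt(51 - 10))) = 65539/(43500 + (3 + sqrt(41))) = 65539/(43503 + sqrt(41))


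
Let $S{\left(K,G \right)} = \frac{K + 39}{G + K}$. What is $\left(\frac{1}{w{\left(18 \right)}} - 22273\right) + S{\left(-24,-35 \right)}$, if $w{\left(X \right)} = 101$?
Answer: $- \frac{132726263}{5959} \approx -22273.0$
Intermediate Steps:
$S{\left(K,G \right)} = \frac{39 + K}{G + K}$
$\left(\frac{1}{w{\left(18 \right)}} - 22273\right) + S{\left(-24,-35 \right)} = \left(\frac{1}{101} - 22273\right) + \frac{39 - 24}{-35 - 24} = \left(\frac{1}{101} - 22273\right) + \frac{1}{-59} \cdot 15 = - \frac{2249572}{101} - \frac{15}{59} = - \frac{132726263}{5959}$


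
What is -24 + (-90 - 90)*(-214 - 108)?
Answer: 57936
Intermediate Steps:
-24 + (-90 - 90)*(-214 - 108) = -24 - 180*(-322) = -24 + 57960 = 57936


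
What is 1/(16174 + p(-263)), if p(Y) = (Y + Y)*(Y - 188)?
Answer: 1/253400 ≈ 3.9463e-6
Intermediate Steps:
p(Y) = 2*Y*(-188 + Y) (p(Y) = (2*Y)*(-188 + Y) = 2*Y*(-188 + Y))
1/(16174 + p(-263)) = 1/(16174 + 2*(-263)*(-188 - 263)) = 1/(16174 + 2*(-263)*(-451)) = 1/(16174 + 237226) = 1/253400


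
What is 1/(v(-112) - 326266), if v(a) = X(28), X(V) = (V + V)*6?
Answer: -1/325930 ≈ -3.0681e-6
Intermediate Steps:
X(V) = 12*V (X(V) = (2*V)*6 = 12*V)
v(a) = 336 (v(a) = 12*28 = 336)
1/(v(-112) - 326266) = 1/(336 - 326266) = 1/(-325930) = -1/325930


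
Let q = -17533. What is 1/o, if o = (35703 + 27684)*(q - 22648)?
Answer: -1/2546953047 ≈ -3.9263e-10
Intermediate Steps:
o = -2546953047 (o = (35703 + 27684)*(-17533 - 22648) = 63387*(-40181) = -2546953047)
1/o = 1/(-2546953047) = -1/2546953047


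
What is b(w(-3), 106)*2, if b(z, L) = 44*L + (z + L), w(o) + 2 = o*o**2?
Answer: 9482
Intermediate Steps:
w(o) = -2 + o**3 (w(o) = -2 + o*o**2 = -2 + o**3)
b(z, L) = z + 45*L (b(z, L) = 44*L + (L + z) = z + 45*L)
b(w(-3), 106)*2 = ((-2 + (-3)**3) + 45*106)*2 = ((-2 - 27) + 4770)*2 = (-29 + 4770)*2 = 4741*2 = 9482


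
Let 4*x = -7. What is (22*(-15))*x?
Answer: 1155/2 ≈ 577.50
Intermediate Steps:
x = -7/4 (x = (¼)*(-7) = -7/4 ≈ -1.7500)
(22*(-15))*x = (22*(-15))*(-7/4) = -330*(-7/4) = 1155/2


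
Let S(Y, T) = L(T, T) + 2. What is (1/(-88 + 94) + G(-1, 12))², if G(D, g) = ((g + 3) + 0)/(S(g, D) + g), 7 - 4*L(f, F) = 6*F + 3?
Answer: 5041/4356 ≈ 1.1573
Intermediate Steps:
L(f, F) = 1 - 3*F/2 (L(f, F) = 7/4 - (6*F + 3)/4 = 7/4 - (3 + 6*F)/4 = 7/4 + (-¾ - 3*F/2) = 1 - 3*F/2)
S(Y, T) = 3 - 3*T/2 (S(Y, T) = (1 - 3*T/2) + 2 = 3 - 3*T/2)
G(D, g) = (3 + g)/(3 + g - 3*D/2) (G(D, g) = ((g + 3) + 0)/((3 - 3*D/2) + g) = ((3 + g) + 0)/(3 + g - 3*D/2) = (3 + g)/(3 + g - 3*D/2))
(1/(-88 + 94) + G(-1, 12))² = (1/(-88 + 94) + 2*(3 + 12)/(6 - 3*(-1) + 2*12))² = (1/6 + 2*15/(6 + 3 + 24))² = (⅙ + 2*15/33)² = (⅙ + 2*(1/33)*15)² = (⅙ + 10/11)² = (71/66)² = 5041/4356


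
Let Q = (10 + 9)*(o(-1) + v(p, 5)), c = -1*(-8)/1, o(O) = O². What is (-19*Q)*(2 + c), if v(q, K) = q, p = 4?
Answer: -18050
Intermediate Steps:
c = 8 (c = 8*1 = 8)
Q = 95 (Q = (10 + 9)*((-1)² + 4) = 19*(1 + 4) = 19*5 = 95)
(-19*Q)*(2 + c) = (-19*95)*(2 + 8) = -1805*10 = -18050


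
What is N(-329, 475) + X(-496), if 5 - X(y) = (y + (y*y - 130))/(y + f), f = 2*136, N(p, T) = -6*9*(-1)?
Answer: 129303/112 ≈ 1154.5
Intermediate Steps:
N(p, T) = 54 (N(p, T) = -54*(-1) = 54)
f = 272
X(y) = 5 - (-130 + y + y²)/(272 + y) (X(y) = 5 - (y + (y*y - 130))/(y + 272) = 5 - (y + (y² - 130))/(272 + y) = 5 - (y + (-130 + y²))/(272 + y) = 5 - (-130 + y + y²)/(272 + y))
N(-329, 475) + X(-496) = 54 + (1490 - 1*(-496)² + 4*(-496))/(272 - 496) = 54 + (1490 - 1*246016 - 1984)/(-224) = 54 - (1490 - 246016 - 1984)/224 = 54 - 1/224*(-246510) = 54 + 123255/112 = 129303/112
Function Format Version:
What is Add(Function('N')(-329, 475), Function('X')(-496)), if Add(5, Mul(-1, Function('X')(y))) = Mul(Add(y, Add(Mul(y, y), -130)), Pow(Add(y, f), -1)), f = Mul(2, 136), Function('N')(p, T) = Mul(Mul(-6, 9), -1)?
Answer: Rational(129303, 112) ≈ 1154.5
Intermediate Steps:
Function('N')(p, T) = 54 (Function('N')(p, T) = Mul(-54, -1) = 54)
f = 272
Function('X')(y) = Add(5, Mul(-1, Pow(Add(272, y), -1), Add(-130, y, Pow(y, 2)))) (Function('X')(y) = Add(5, Mul(-1, Mul(Add(y, Add(Mul(y, y), -130)), Pow(Add(y, 272), -1)))) = Add(5, Mul(-1, Mul(Add(y, Add(Pow(y, 2), -130)), Pow(Add(272, y), -1)))) = Add(5, Mul(-1, Mul(Add(y, Add(-130, Pow(y, 2))), Pow(Add(272, y), -1)))) = Add(5, Mul(-1, Mul(Add(-130, y, Pow(y, 2)), Pow(Add(272, y), -1)))) = Add(5, Mul(-1, Mul(Pow(Add(272, y), -1), Add(-130, y, Pow(y, 2))))) = Add(5, Mul(-1, Pow(Add(272, y), -1), Add(-130, y, Pow(y, 2)))))
Add(Function('N')(-329, 475), Function('X')(-496)) = Add(54, Mul(Pow(Add(272, -496), -1), Add(1490, Mul(-1, Pow(-496, 2)), Mul(4, -496)))) = Add(54, Mul(Pow(-224, -1), Add(1490, Mul(-1, 246016), -1984))) = Add(54, Mul(Rational(-1, 224), Add(1490, -246016, -1984))) = Add(54, Mul(Rational(-1, 224), -246510)) = Add(54, Rational(123255, 112)) = Rational(129303, 112)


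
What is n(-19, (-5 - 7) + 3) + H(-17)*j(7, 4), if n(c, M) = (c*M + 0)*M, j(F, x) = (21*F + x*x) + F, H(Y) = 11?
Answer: 331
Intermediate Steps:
j(F, x) = x**2 + 22*F (j(F, x) = (21*F + x**2) + F = (x**2 + 21*F) + F = x**2 + 22*F)
n(c, M) = c*M**2 (n(c, M) = (M*c + 0)*M = (M*c)*M = c*M**2)
n(-19, (-5 - 7) + 3) + H(-17)*j(7, 4) = -19*((-5 - 7) + 3)**2 + 11*(4**2 + 22*7) = -19*(-12 + 3)**2 + 11*(16 + 154) = -19*(-9)**2 + 11*170 = -19*81 + 1870 = -1539 + 1870 = 331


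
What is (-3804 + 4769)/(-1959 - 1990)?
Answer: -965/3949 ≈ -0.24437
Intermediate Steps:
(-3804 + 4769)/(-1959 - 1990) = 965/(-3949) = 965*(-1/3949) = -965/3949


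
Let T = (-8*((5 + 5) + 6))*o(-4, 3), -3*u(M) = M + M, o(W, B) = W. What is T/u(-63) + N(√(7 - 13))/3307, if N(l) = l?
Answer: 256/21 + I*√6/3307 ≈ 12.19 + 0.0007407*I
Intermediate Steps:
u(M) = -2*M/3 (u(M) = -(M + M)/3 = -2*M/3)
T = 512 (T = -8*((5 + 5) + 6)*(-4) = -8*(10 + 6)*(-4) = -8*16*(-4) = -128*(-4) = 512)
T/u(-63) + N(√(7 - 13))/3307 = 512/((-⅔*(-63))) + √(7 - 13)/3307 = 512/42 + √(-6)*(1/3307) = 512*(1/42) + (I*√6)*(1/3307) = 256/21 + I*√6/3307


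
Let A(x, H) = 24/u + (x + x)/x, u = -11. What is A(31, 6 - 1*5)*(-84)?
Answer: 168/11 ≈ 15.273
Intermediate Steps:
A(x, H) = -2/11 (A(x, H) = 24/(-11) + (x + x)/x = 24*(-1/11) + (2*x)/x = -24/11 + 2 = -2/11)
A(31, 6 - 1*5)*(-84) = -2/11*(-84) = 168/11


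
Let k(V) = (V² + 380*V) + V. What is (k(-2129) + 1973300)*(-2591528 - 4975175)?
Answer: -43090799710776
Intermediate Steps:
k(V) = V² + 381*V
(k(-2129) + 1973300)*(-2591528 - 4975175) = (-2129*(381 - 2129) + 1973300)*(-2591528 - 4975175) = (-2129*(-1748) + 1973300)*(-7566703) = (3721492 + 1973300)*(-7566703) = 5694792*(-7566703) = -43090799710776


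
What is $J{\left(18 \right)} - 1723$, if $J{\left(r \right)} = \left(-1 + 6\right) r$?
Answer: $-1633$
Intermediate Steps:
$J{\left(r \right)} = 5 r$
$J{\left(18 \right)} - 1723 = 5 \cdot 18 - 1723 = 90 - 1723 = -1633$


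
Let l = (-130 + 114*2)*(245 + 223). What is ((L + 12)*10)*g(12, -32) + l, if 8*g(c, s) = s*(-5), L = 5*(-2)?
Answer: 46264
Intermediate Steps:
L = -10
l = 45864 (l = (-130 + 228)*468 = 98*468 = 45864)
g(c, s) = -5*s/8 (g(c, s) = (s*(-5))/8 = (-5*s)/8 = -5*s/8)
((L + 12)*10)*g(12, -32) + l = ((-10 + 12)*10)*(-5/8*(-32)) + 45864 = (2*10)*20 + 45864 = 20*20 + 45864 = 400 + 45864 = 46264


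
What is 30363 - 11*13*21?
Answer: 27360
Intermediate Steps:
30363 - 11*13*21 = 30363 - 143*21 = 30363 - 1*3003 = 30363 - 3003 = 27360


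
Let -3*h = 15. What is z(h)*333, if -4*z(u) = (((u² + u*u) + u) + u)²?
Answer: -133200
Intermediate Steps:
h = -5 (h = -⅓*15 = -5)
z(u) = -(2*u + 2*u²)²/4 (z(u) = -(((u² + u*u) + u) + u)²/4 = -(((u² + u²) + u) + u)²/4 = -((2*u² + u) + u)²/4 = -((u + 2*u²) + u)²/4 = -(2*u + 2*u²)²/4)
z(h)*333 = -1*(-5)²*(1 - 5)²*333 = -1*25*(-4)²*333 = -1*25*16*333 = -400*333 = -133200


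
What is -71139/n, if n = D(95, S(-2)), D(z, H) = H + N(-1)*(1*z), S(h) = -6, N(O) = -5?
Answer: 71139/481 ≈ 147.90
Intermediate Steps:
D(z, H) = H - 5*z
n = -481 (n = -6 - 5*95 = -6 - 475 = -481)
-71139/n = -71139/(-481) = -71139*(-1/481) = 71139/481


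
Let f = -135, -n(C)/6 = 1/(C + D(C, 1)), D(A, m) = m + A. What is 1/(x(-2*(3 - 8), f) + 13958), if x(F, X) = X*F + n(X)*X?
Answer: 269/3390742 ≈ 7.9334e-5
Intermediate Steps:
D(A, m) = A + m
n(C) = -6/(1 + 2*C) (n(C) = -6/(C + (C + 1)) = -6/(C + (1 + C)) = -6/(1 + 2*C))
x(F, X) = F*X - 6*X/(1 + 2*X) (x(F, X) = X*F + (-6/(1 + 2*X))*X = F*X - 6*X/(1 + 2*X))
1/(x(-2*(3 - 8), f) + 13958) = 1/(-135*(-6 + (-2*(3 - 8))*(1 + 2*(-135)))/(1 + 2*(-135)) + 13958) = 1/(-135*(-6 + (-2*(-5))*(1 - 270))/(1 - 270) + 13958) = 1/(-135*(-6 + 10*(-269))/(-269) + 13958) = 1/(-135*(-1/269)*(-6 - 2690) + 13958) = 1/(-135*(-1/269)*(-2696) + 13958) = 1/(-363960/269 + 13958) = 1/(3390742/269) = 269/3390742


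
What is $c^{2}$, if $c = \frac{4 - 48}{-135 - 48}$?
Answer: $\frac{1936}{33489} \approx 0.05781$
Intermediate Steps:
$c = \frac{44}{183}$ ($c = \frac{4 + \left(-65 + 17\right)}{-183} = \left(4 - 48\right) \left(- \frac{1}{183}\right) = \left(-44\right) \left(- \frac{1}{183}\right) = \frac{44}{183} \approx 0.24044$)
$c^{2} = \left(\frac{44}{183}\right)^{2} = \frac{1936}{33489}$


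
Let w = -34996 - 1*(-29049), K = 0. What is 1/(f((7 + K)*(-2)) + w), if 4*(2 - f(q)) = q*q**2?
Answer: -1/5259 ≈ -0.00019015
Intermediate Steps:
f(q) = 2 - q**3/4 (f(q) = 2 - q*q**2/4 = 2 - q**3/4)
w = -5947 (w = -34996 + 29049 = -5947)
1/(f((7 + K)*(-2)) + w) = 1/((2 - (-8*(7 + 0)**3)/4) - 5947) = 1/((2 - (7*(-2))**3/4) - 5947) = 1/((2 - 1/4*(-14)**3) - 5947) = 1/((2 - 1/4*(-2744)) - 5947) = 1/((2 + 686) - 5947) = 1/(688 - 5947) = 1/(-5259) = -1/5259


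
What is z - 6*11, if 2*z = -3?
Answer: -135/2 ≈ -67.500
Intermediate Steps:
z = -3/2 (z = (½)*(-3) = -3/2 ≈ -1.5000)
z - 6*11 = -3/2 - 6*11 = -3/2 - 66 = -135/2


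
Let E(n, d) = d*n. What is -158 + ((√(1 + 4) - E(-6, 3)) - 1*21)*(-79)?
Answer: 79 - 79*√5 ≈ -97.649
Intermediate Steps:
-158 + ((√(1 + 4) - E(-6, 3)) - 1*21)*(-79) = -158 + ((√(1 + 4) - 3*(-6)) - 1*21)*(-79) = -158 + ((√5 - 1*(-18)) - 21)*(-79) = -158 + ((√5 + 18) - 21)*(-79) = -158 + ((18 + √5) - 21)*(-79) = -158 + (-3 + √5)*(-79) = -158 + (237 - 79*√5) = 79 - 79*√5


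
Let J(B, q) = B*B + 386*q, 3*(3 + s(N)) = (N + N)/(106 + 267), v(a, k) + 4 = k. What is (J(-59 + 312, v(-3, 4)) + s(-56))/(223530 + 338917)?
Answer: 71622602/629378193 ≈ 0.11380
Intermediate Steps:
v(a, k) = -4 + k
s(N) = -3 + 2*N/1119 (s(N) = -3 + ((N + N)/(106 + 267))/3 = -3 + ((2*N)/373)/3 = -3 + ((2*N)*(1/373))/3 = -3 + (2*N/373)/3 = -3 + 2*N/1119)
J(B, q) = B**2 + 386*q
(J(-59 + 312, v(-3, 4)) + s(-56))/(223530 + 338917) = (((-59 + 312)**2 + 386*(-4 + 4)) + (-3 + (2/1119)*(-56)))/(223530 + 338917) = ((253**2 + 386*0) + (-3 - 112/1119))/562447 = ((64009 + 0) - 3469/1119)*(1/562447) = (64009 - 3469/1119)*(1/562447) = (71622602/1119)*(1/562447) = 71622602/629378193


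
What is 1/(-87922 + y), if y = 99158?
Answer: 1/11236 ≈ 8.9000e-5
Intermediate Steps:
1/(-87922 + y) = 1/(-87922 + 99158) = 1/11236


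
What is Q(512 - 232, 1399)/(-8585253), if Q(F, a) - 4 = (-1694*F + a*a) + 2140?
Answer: -1485025/8585253 ≈ -0.17297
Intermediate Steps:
Q(F, a) = 2144 + a² - 1694*F (Q(F, a) = 4 + ((-1694*F + a*a) + 2140) = 4 + ((-1694*F + a²) + 2140) = 4 + ((a² - 1694*F) + 2140) = 4 + (2140 + a² - 1694*F) = 2144 + a² - 1694*F)
Q(512 - 232, 1399)/(-8585253) = (2144 + 1399² - 1694*(512 - 232))/(-8585253) = (2144 + 1957201 - 1694*280)*(-1/8585253) = (2144 + 1957201 - 474320)*(-1/8585253) = 1485025*(-1/8585253) = -1485025/8585253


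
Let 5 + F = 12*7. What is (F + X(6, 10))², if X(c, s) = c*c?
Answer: 13225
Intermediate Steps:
X(c, s) = c²
F = 79 (F = -5 + 12*7 = -5 + 84 = 79)
(F + X(6, 10))² = (79 + 6²)² = (79 + 36)² = 115² = 13225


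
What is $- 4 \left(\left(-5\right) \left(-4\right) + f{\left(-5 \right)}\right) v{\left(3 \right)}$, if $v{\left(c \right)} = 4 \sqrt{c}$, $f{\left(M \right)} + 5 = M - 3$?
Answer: $- 112 \sqrt{3} \approx -193.99$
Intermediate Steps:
$f{\left(M \right)} = -8 + M$ ($f{\left(M \right)} = -5 + \left(M - 3\right) = -5 + \left(-3 + M\right) = -8 + M$)
$- 4 \left(\left(-5\right) \left(-4\right) + f{\left(-5 \right)}\right) v{\left(3 \right)} = - 4 \left(\left(-5\right) \left(-4\right) - 13\right) 4 \sqrt{3} = - 4 \left(20 - 13\right) 4 \sqrt{3} = \left(-4\right) 7 \cdot 4 \sqrt{3} = - 28 \cdot 4 \sqrt{3} = - 112 \sqrt{3}$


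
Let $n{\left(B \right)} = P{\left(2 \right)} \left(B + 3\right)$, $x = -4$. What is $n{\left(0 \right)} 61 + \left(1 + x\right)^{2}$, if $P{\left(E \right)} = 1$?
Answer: $192$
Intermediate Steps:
$n{\left(B \right)} = 3 + B$ ($n{\left(B \right)} = 1 \left(B + 3\right) = 1 \left(3 + B\right) = 3 + B$)
$n{\left(0 \right)} 61 + \left(1 + x\right)^{2} = \left(3 + 0\right) 61 + \left(1 - 4\right)^{2} = 3 \cdot 61 + \left(-3\right)^{2} = 183 + 9 = 192$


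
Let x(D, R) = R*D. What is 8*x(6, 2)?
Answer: 96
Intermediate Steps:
x(D, R) = D*R
8*x(6, 2) = 8*(6*2) = 8*12 = 96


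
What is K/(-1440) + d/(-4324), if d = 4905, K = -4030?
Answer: 259063/155664 ≈ 1.6642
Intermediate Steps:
K/(-1440) + d/(-4324) = -4030/(-1440) + 4905/(-4324) = -4030*(-1/1440) + 4905*(-1/4324) = 403/144 - 4905/4324 = 259063/155664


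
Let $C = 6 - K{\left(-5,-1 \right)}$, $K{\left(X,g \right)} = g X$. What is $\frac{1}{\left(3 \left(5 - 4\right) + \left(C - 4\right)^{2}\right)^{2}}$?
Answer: $\frac{1}{144} \approx 0.0069444$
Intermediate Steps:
$K{\left(X,g \right)} = X g$
$C = 1$ ($C = 6 - \left(-5\right) \left(-1\right) = 6 - 5 = 1$)
$\frac{1}{\left(3 \left(5 - 4\right) + \left(C - 4\right)^{2}\right)^{2}} = \frac{1}{\left(3 \left(5 - 4\right) + \left(1 - 4\right)^{2}\right)^{2}} = \frac{1}{\left(3 \cdot 1 + \left(-3\right)^{2}\right)^{2}} = \frac{1}{\left(3 + 9\right)^{2}} = \frac{1}{12^{2}} = \frac{1}{144}$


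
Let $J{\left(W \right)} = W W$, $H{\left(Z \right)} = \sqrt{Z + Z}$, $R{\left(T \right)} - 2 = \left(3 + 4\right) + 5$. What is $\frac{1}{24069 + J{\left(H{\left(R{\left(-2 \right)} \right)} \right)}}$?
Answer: $\frac{1}{24097} \approx 4.1499 \cdot 10^{-5}$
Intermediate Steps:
$R{\left(T \right)} = 14$ ($R{\left(T \right)} = 2 + \left(\left(3 + 4\right) + 5\right) = 2 + \left(7 + 5\right) = 2 + 12 = 14$)
$H{\left(Z \right)} = \sqrt{2} \sqrt{Z}$ ($H{\left(Z \right)} = \sqrt{2 Z} = \sqrt{2} \sqrt{Z}$)
$J{\left(W \right)} = W^{2}$
$\frac{1}{24069 + J{\left(H{\left(R{\left(-2 \right)} \right)} \right)}} = \frac{1}{24069 + \left(\sqrt{2} \sqrt{14}\right)^{2}} = \frac{1}{24069 + \left(2 \sqrt{7}\right)^{2}} = \frac{1}{24069 + 28} = \frac{1}{24097}$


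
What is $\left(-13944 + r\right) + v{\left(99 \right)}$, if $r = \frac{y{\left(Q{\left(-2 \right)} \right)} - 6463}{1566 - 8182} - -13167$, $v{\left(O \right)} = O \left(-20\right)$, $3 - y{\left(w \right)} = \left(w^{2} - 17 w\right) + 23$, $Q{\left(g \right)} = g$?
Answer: $- \frac{18233791}{6616} \approx -2756.0$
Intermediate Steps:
$y{\left(w \right)} = -20 - w^{2} + 17 w$ ($y{\left(w \right)} = 3 - \left(\left(w^{2} - 17 w\right) + 23\right) = 3 - \left(23 + w^{2} - 17 w\right) = -20 - w^{2} + 17 w$)
$v{\left(O \right)} = - 20 O$
$r = \frac{87119393}{6616}$ ($r = \frac{\left(-20 - \left(-2\right)^{2} + 17 \left(-2\right)\right) - 6463}{1566 - 8182} - -13167 = \frac{\left(-20 - 4 - 34\right) - 6463}{-6616} + 13167 = \left(\left(-20 - 4 - 34\right) - 6463\right) \left(- \frac{1}{6616}\right) + 13167 = \left(-58 - 6463\right) \left(- \frac{1}{6616}\right) + 13167 = \left(-6521\right) \left(- \frac{1}{6616}\right) + 13167 = \frac{6521}{6616} + 13167 = \frac{87119393}{6616} \approx 13168.0$)
$\left(-13944 + r\right) + v{\left(99 \right)} = \left(-13944 + \frac{87119393}{6616}\right) - 1980 = - \frac{5134111}{6616} - 1980 = - \frac{18233791}{6616}$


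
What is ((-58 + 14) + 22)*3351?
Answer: -73722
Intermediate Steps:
((-58 + 14) + 22)*3351 = (-44 + 22)*3351 = -22*3351 = -73722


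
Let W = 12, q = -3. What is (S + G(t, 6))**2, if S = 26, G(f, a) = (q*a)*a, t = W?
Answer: 6724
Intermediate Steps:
t = 12
G(f, a) = -3*a**2 (G(f, a) = (-3*a)*a = -3*a**2)
(S + G(t, 6))**2 = (26 - 3*6**2)**2 = (26 - 3*36)**2 = (26 - 108)**2 = (-82)**2 = 6724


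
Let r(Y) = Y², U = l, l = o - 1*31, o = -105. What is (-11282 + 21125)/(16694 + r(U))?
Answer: 193/690 ≈ 0.27971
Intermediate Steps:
l = -136 (l = -105 - 1*31 = -105 - 31 = -136)
U = -136
(-11282 + 21125)/(16694 + r(U)) = (-11282 + 21125)/(16694 + (-136)²) = 9843/(16694 + 18496) = 9843/35190 = 9843*(1/35190) = 193/690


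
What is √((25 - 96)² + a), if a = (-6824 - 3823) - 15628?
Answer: I*√21234 ≈ 145.72*I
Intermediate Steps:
a = -26275 (a = -10647 - 15628 = -26275)
√((25 - 96)² + a) = √((25 - 96)² - 26275) = √((-71)² - 26275) = √(5041 - 26275) = √(-21234) = I*√21234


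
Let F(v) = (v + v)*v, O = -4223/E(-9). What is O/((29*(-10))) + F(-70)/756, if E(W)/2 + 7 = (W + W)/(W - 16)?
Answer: 5804095/491724 ≈ 11.804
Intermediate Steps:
E(W) = -14 + 4*W/(-16 + W) (E(W) = -14 + 2*((W + W)/(W - 16)) = -14 + 2*((2*W)/(-16 + W)) = -14 + 2*(2*W/(-16 + W)) = -14 + 4*W/(-16 + W))
O = 105575/314 (O = -4223*(-16 - 9)/(2*(112 - 5*(-9))) = -4223*(-25/(2*(112 + 45))) = -4223/(2*(-1/25)*157) = -4223/(-314/25) = -4223*(-25/314) = 105575/314 ≈ 336.23)
F(v) = 2*v² (F(v) = (2*v)*v = 2*v²)
O/((29*(-10))) + F(-70)/756 = 105575/(314*((29*(-10)))) + (2*(-70)²)/756 = (105575/314)/(-290) + (2*4900)*(1/756) = (105575/314)*(-1/290) + 9800*(1/756) = -21115/18212 + 350/27 = 5804095/491724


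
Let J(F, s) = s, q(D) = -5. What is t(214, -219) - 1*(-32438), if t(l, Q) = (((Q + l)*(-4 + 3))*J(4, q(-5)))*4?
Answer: 32338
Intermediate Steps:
t(l, Q) = 20*Q + 20*l (t(l, Q) = (((Q + l)*(-4 + 3))*(-5))*4 = (((Q + l)*(-1))*(-5))*4 = ((-Q - l)*(-5))*4 = (5*Q + 5*l)*4 = 20*Q + 20*l)
t(214, -219) - 1*(-32438) = (20*(-219) + 20*214) - 1*(-32438) = (-4380 + 4280) + 32438 = -100 + 32438 = 32338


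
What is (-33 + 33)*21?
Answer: 0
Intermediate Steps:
(-33 + 33)*21 = 0*21 = 0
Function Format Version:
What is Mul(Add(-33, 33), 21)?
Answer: 0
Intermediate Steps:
Mul(Add(-33, 33), 21) = Mul(0, 21) = 0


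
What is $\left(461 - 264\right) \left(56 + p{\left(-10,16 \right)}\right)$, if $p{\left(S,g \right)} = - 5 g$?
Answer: $-4728$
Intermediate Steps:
$\left(461 - 264\right) \left(56 + p{\left(-10,16 \right)}\right) = \left(461 - 264\right) \left(56 - 80\right) = 197 \left(56 - 80\right) = 197 \left(-24\right) = -4728$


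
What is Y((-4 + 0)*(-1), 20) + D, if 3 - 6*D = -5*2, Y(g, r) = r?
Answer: 133/6 ≈ 22.167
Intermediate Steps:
D = 13/6 (D = 1/2 - (-5)*2/6 = 1/2 - 1/6*(-10) = 1/2 + 5/3 = 13/6 ≈ 2.1667)
Y((-4 + 0)*(-1), 20) + D = 20 + 13/6 = 133/6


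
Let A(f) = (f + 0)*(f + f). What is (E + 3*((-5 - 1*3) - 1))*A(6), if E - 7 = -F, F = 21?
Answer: -2952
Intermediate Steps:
A(f) = 2*f² (A(f) = f*(2*f) = 2*f²)
E = -14 (E = 7 - 1*21 = 7 - 21 = -14)
(E + 3*((-5 - 1*3) - 1))*A(6) = (-14 + 3*((-5 - 1*3) - 1))*(2*6²) = (-14 + 3*((-5 - 3) - 1))*(2*36) = (-14 + 3*(-8 - 1))*72 = (-14 + 3*(-9))*72 = (-14 - 27)*72 = -41*72 = -2952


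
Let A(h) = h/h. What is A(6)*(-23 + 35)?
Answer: 12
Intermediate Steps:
A(h) = 1
A(6)*(-23 + 35) = 1*(-23 + 35) = 1*12 = 12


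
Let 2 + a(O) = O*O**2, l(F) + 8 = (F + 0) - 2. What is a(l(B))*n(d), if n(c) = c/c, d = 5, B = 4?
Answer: -218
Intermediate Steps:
n(c) = 1
l(F) = -10 + F (l(F) = -8 + ((F + 0) - 2) = -8 + (F - 2) = -8 + (-2 + F) = -10 + F)
a(O) = -2 + O**3 (a(O) = -2 + O*O**2 = -2 + O**3)
a(l(B))*n(d) = (-2 + (-10 + 4)**3)*1 = (-2 + (-6)**3)*1 = (-2 - 216)*1 = -218*1 = -218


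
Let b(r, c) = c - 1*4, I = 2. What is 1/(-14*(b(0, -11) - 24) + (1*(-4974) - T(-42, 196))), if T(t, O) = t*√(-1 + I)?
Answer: -1/4386 ≈ -0.00022800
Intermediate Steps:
b(r, c) = -4 + c (b(r, c) = c - 4 = -4 + c)
T(t, O) = t (T(t, O) = t*√(-1 + 2) = t*√1 = t*1 = t)
1/(-14*(b(0, -11) - 24) + (1*(-4974) - T(-42, 196))) = 1/(-14*((-4 - 11) - 24) + (1*(-4974) - 1*(-42))) = 1/(-14*(-15 - 24) + (-4974 + 42)) = 1/(-14*(-39) - 4932) = 1/(546 - 4932) = 1/(-4386) = -1/4386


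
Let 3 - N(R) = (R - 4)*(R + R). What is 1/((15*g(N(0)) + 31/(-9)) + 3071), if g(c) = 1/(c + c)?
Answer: 18/55261 ≈ 0.00032573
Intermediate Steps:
N(R) = 3 - 2*R*(-4 + R) (N(R) = 3 - (R - 4)*(R + R) = 3 - (-4 + R)*2*R = 3 - 2*R*(-4 + R))
g(c) = 1/(2*c)
1/((15*g(N(0)) + 31/(-9)) + 3071) = 1/((15*(1/(2*(3 - 2*0² + 8*0))) + 31/(-9)) + 3071) = 1/((15*(1/(2*(3 - 2*0 + 0))) + 31*(-⅑)) + 3071) = 1/((15*(1/(2*(3 + 0 + 0))) - 31/9) + 3071) = 1/((15*((½)/3) - 31/9) + 3071) = 1/((15*((½)*(⅓)) - 31/9) + 3071) = 1/((15*(⅙) - 31/9) + 3071) = 1/((5/2 - 31/9) + 3071) = 1/(-17/18 + 3071) = 1/(55261/18) = 18/55261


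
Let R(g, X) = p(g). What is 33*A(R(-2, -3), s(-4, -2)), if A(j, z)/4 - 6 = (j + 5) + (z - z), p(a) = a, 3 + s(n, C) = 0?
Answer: 1188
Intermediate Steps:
s(n, C) = -3 (s(n, C) = -3 + 0 = -3)
R(g, X) = g
A(j, z) = 44 + 4*j (A(j, z) = 24 + 4*((j + 5) + (z - z)) = 24 + 4*((5 + j) + 0) = 24 + 4*(5 + j) = 24 + (20 + 4*j) = 44 + 4*j)
33*A(R(-2, -3), s(-4, -2)) = 33*(44 + 4*(-2)) = 33*(44 - 8) = 33*36 = 1188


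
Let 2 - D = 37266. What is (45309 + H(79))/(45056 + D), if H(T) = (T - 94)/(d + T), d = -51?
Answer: 1268637/218176 ≈ 5.8147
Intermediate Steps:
D = -37264 (D = 2 - 1*37266 = 2 - 37266 = -37264)
H(T) = (-94 + T)/(-51 + T) (H(T) = (T - 94)/(-51 + T) = (-94 + T)/(-51 + T))
(45309 + H(79))/(45056 + D) = (45309 + (-94 + 79)/(-51 + 79))/(45056 - 37264) = (45309 - 15/28)/7792 = (45309 + (1/28)*(-15))*(1/7792) = (45309 - 15/28)*(1/7792) = (1268637/28)*(1/7792) = 1268637/218176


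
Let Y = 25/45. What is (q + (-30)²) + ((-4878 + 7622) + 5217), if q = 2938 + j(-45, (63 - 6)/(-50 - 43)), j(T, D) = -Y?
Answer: 106186/9 ≈ 11798.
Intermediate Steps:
Y = 5/9 (Y = 25*(1/45) = 5/9 ≈ 0.55556)
j(T, D) = -5/9 (j(T, D) = -1*5/9 = -5/9)
q = 26437/9 (q = 2938 - 5/9 = 26437/9 ≈ 2937.4)
(q + (-30)²) + ((-4878 + 7622) + 5217) = (26437/9 + (-30)²) + ((-4878 + 7622) + 5217) = (26437/9 + 900) + (2744 + 5217) = 34537/9 + 7961 = 106186/9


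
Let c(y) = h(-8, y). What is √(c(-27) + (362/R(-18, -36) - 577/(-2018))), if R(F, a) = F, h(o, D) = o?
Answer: I*√1019818498/6054 ≈ 5.275*I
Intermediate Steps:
c(y) = -8
√(c(-27) + (362/R(-18, -36) - 577/(-2018))) = √(-8 + (362/(-18) - 577/(-2018))) = √(-8 + (362*(-1/18) - 577*(-1/2018))) = √(-8 + (-181/9 + 577/2018)) = √(-8 - 360065/18162) = √(-505361/18162) = I*√1019818498/6054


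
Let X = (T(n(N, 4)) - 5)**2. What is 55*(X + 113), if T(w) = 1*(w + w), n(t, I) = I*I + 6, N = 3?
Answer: 89870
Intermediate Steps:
n(t, I) = 6 + I**2 (n(t, I) = I**2 + 6 = 6 + I**2)
T(w) = 2*w (T(w) = 1*(2*w) = 2*w)
X = 1521 (X = (2*(6 + 4**2) - 5)**2 = (2*(6 + 16) - 5)**2 = (2*22 - 5)**2 = (44 - 5)**2 = 39**2 = 1521)
55*(X + 113) = 55*(1521 + 113) = 55*1634 = 89870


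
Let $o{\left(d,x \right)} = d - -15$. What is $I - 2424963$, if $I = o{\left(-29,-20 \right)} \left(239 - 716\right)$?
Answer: $-2418285$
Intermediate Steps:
$o{\left(d,x \right)} = 15 + d$ ($o{\left(d,x \right)} = d + 15 = 15 + d$)
$I = 6678$ ($I = \left(15 - 29\right) \left(239 - 716\right) = \left(-14\right) \left(-477\right) = 6678$)
$I - 2424963 = 6678 - 2424963 = -2418285$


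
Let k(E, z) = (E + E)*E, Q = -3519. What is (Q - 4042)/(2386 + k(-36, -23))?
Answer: -7561/4978 ≈ -1.5189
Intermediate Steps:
k(E, z) = 2*E**2 (k(E, z) = (2*E)*E = 2*E**2)
(Q - 4042)/(2386 + k(-36, -23)) = (-3519 - 4042)/(2386 + 2*(-36)**2) = -7561/(2386 + 2*1296) = -7561/(2386 + 2592) = -7561/4978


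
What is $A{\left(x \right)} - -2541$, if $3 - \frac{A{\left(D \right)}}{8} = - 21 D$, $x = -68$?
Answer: $-8859$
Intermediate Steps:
$A{\left(D \right)} = 24 + 168 D$ ($A{\left(D \right)} = 24 - 8 \left(- 21 D\right) = 24 + 168 D$)
$A{\left(x \right)} - -2541 = \left(24 + 168 \left(-68\right)\right) - -2541 = \left(24 - 11424\right) + 2541 = -11400 + 2541 = -8859$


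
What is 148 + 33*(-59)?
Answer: -1799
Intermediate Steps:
148 + 33*(-59) = 148 - 1947 = -1799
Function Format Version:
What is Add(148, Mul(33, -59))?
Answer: -1799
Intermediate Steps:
Add(148, Mul(33, -59)) = Add(148, -1947) = -1799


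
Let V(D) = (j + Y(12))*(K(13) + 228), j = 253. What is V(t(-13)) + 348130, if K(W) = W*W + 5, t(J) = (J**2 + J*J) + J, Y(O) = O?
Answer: 454660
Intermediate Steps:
t(J) = J + 2*J**2 (t(J) = (J**2 + J**2) + J = 2*J**2 + J = J + 2*J**2)
K(W) = 5 + W**2 (K(W) = W**2 + 5 = 5 + W**2)
V(D) = 106530 (V(D) = (253 + 12)*((5 + 13**2) + 228) = 265*((5 + 169) + 228) = 265*(174 + 228) = 265*402 = 106530)
V(t(-13)) + 348130 = 106530 + 348130 = 454660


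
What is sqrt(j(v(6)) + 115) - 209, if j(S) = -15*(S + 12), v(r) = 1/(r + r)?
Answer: -209 + I*sqrt(265)/2 ≈ -209.0 + 8.1394*I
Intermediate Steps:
v(r) = 1/(2*r)
j(S) = -180 - 15*S (j(S) = -15*(12 + S) = -180 - 15*S)
sqrt(j(v(6)) + 115) - 209 = sqrt((-180 - 15/(2*6)) + 115) - 209 = sqrt((-180 - 15*1/12) + 115) - 209 = sqrt((-180 - 5/4) + 115) - 209 = sqrt(-725/4 + 115) - 209 = sqrt(-265/4) - 209 = I*sqrt(265)/2 - 209 = -209 + I*sqrt(265)/2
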